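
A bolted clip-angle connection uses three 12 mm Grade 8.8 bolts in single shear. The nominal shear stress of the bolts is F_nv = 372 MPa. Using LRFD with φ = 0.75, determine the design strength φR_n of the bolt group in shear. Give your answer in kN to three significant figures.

94.7 kN

A_b = π × 12² / 4 = 113.1 mm².
R_n = F_nv · A_b · n · n_s = 372 × 113.1 × 3 × 1 / 1000 = 126.2 kN.
Design strength φR_n = 0.75 × 126.2 = 94.7 kN.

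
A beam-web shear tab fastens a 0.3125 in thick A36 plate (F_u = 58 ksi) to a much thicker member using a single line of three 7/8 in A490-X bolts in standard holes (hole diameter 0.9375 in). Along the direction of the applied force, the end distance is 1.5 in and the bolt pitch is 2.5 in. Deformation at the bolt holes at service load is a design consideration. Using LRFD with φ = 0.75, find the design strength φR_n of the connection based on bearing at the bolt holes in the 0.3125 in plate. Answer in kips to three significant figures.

Per bolt r_n = 1.2 l_c t F_u ≤ 2.4 d t F_u; upper limit = 2.4 × 0.875 × 0.3125 × 58 = 38.06 kips.
Edge bolt: l_c = 1.5 − 0.9375/2 = 1.031 in → 1.2 × 1.031 × 0.3125 × 58 = 22.43 → r_n = 22.43 kips.
Interior bolts: l_c = 2.5 − 0.9375 = 1.562 in → 1.2 × 1.562 × 0.3125 × 58 = 33.98 → r_n = 33.98 kips.
R_n = 1 × 22.43 + 2 × 33.98 = 90.4 kips.
Design strength φR_n = 0.75 × 90.4 = 67.8 kips.

67.8 kips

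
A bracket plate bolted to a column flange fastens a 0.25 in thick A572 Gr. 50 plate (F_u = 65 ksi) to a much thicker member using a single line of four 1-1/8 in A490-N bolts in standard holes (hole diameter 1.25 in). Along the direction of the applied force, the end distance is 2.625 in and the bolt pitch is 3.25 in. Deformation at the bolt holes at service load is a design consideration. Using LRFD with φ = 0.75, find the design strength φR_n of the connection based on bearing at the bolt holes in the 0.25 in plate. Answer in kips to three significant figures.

Per bolt r_n = 1.2 l_c t F_u ≤ 2.4 d t F_u; upper limit = 2.4 × 1.125 × 0.25 × 65 = 43.87 kips.
Edge bolt: l_c = 2.625 − 1.25/2 = 2 in → 1.2 × 2 × 0.25 × 65 = 39 → r_n = 39 kips.
Interior bolts: l_c = 3.25 − 1.25 = 2 in → 1.2 × 2 × 0.25 × 65 = 39 → r_n = 39 kips.
R_n = 1 × 39 + 3 × 39 = 156 kips.
Design strength φR_n = 0.75 × 156 = 117 kips.

117 kips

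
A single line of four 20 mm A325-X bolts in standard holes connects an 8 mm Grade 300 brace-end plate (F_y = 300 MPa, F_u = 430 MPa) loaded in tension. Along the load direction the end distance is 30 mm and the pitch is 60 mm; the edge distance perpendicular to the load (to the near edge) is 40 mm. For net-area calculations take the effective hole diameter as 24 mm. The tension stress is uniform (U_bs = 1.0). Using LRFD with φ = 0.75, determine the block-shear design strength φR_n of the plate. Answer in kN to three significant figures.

267 kN

Shear plane L_v = 30 + 3·60 = 210 mm; A_gv = 210 × 8 = 1680 mm².
A_nv = (210 − 3.5·24) × 8 = 1008 mm².
A_nt = (40 − 0.5·24) × 8 = 224 mm².
0.6 F_u A_nv = 260.1 kN; 0.6 F_y A_gv = 302.4 kN → shear rupture governs the shear term.
R_n = 260.1 + 1.0 × 430 × 224 / 1000 = 356.4 kN.
Design strength φR_n = 0.75 × 356.4 = 267 kN.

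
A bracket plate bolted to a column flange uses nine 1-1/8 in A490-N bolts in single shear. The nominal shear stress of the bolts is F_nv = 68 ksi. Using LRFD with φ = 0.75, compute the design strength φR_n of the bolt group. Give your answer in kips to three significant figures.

456 kips

A_b = π × 1.125² / 4 = 0.994 in².
R_n = F_nv · A_b · n · n_s = 68 × 0.994 × 9 × 1 = 608.3 kips.
Design strength φR_n = 0.75 × 608.3 = 456 kips.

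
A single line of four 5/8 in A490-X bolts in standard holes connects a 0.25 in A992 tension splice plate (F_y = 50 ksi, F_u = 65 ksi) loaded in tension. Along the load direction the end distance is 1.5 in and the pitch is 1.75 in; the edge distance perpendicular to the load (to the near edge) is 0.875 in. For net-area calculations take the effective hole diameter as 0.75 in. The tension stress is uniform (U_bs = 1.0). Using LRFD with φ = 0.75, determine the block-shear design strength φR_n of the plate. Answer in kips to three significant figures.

Shear plane L_v = 1.5 + 3·1.75 = 6.75 in; A_gv = 6.75 × 0.25 = 1.688 in².
A_nv = (6.75 − 3.5·0.75) × 0.25 = 1.031 in².
A_nt = (0.875 − 0.5·0.75) × 0.25 = 0.125 in².
0.6 F_u A_nv = 40.22 kips; 0.6 F_y A_gv = 50.62 kips → shear rupture governs the shear term.
R_n = 40.22 + 1.0 × 65 × 0.125 = 48.34 kips.
Design strength φR_n = 0.75 × 48.34 = 36.3 kips.

36.3 kips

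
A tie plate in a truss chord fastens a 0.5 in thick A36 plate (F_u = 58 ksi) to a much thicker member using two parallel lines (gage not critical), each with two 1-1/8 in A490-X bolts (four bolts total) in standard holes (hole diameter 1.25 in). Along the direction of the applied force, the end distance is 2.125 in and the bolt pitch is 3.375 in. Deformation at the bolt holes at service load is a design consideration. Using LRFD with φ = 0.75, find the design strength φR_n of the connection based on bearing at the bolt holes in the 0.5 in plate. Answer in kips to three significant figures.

189 kips

Per bolt r_n = 1.2 l_c t F_u ≤ 2.4 d t F_u; upper limit = 2.4 × 1.125 × 0.5 × 58 = 78.3 kips.
Edge bolt: l_c = 2.125 − 1.25/2 = 1.5 in → 1.2 × 1.5 × 0.5 × 58 = 52.2 → r_n = 52.2 kips.
Interior bolts: l_c = 3.375 − 1.25 = 2.125 in → 1.2 × 2.125 × 0.5 × 58 = 73.95 → r_n = 73.95 kips.
R_n = 2 × 52.2 + 2 × 73.95 = 252.3 kips.
Design strength φR_n = 0.75 × 252.3 = 189 kips.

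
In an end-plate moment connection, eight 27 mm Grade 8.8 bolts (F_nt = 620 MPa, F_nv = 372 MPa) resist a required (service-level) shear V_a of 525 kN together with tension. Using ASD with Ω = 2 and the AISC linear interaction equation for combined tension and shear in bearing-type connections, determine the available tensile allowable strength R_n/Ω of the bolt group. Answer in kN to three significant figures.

971 kN

A_b = π·27²/4 = 572.6 mm²; f_rv = 525 × 1000 / (8 × 572.6) = 114.6 MPa.
F'_nt = 1.3 F_nt − (Ω F_nt / F_nv) f_rv = 1.3·620 − (2·620/372)·114.6 = 423.9 MPa, capped at F_nt → F'_nt = 423.9 MPa.
R_n = F'_nt · A_b · n = 423.9 × 572.6 × 8 / 1000 = 1942 kN.
Allowable strength R_n/Ω = 1942 / 2 = 971 kN.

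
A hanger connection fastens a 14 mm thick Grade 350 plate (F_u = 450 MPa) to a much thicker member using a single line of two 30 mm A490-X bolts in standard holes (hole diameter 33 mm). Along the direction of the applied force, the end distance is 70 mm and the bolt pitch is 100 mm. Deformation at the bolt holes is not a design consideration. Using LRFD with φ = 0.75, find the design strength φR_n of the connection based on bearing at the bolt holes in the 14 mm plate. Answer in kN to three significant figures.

804 kN

Per bolt r_n = 1.5 l_c t F_u ≤ 3.0 d t F_u; upper limit = 3.0 × 30 × 14 × 450 / 1000 = 567 kN.
Edge bolt: l_c = 70 − 33/2 = 53.5 mm → 1.5 × 53.5 × 14 × 450 / 1000 = 505.6 → r_n = 505.6 kN.
Interior bolts: l_c = 100 − 33 = 67 mm → 1.5 × 67 × 14 × 450 / 1000 = 633.1 → r_n = 567 kN.
R_n = 1 × 505.6 + 1 × 567 = 1073 kN.
Design strength φR_n = 0.75 × 1073 = 804 kN.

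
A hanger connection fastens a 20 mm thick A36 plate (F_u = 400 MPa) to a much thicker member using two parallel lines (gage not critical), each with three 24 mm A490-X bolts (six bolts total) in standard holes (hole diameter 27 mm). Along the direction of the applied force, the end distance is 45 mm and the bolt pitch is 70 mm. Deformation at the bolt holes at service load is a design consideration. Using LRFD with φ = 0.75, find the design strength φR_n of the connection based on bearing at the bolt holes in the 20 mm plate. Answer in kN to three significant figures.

1690 kN

Per bolt r_n = 1.2 l_c t F_u ≤ 2.4 d t F_u; upper limit = 2.4 × 24 × 20 × 400 / 1000 = 460.8 kN.
Edge bolt: l_c = 45 − 27/2 = 31.5 mm → 1.2 × 31.5 × 20 × 400 / 1000 = 302.4 → r_n = 302.4 kN.
Interior bolts: l_c = 70 − 27 = 43 mm → 1.2 × 43 × 20 × 400 / 1000 = 412.8 → r_n = 412.8 kN.
R_n = 2 × 302.4 + 4 × 412.8 = 2256 kN.
Design strength φR_n = 0.75 × 2256 = 1690 kN.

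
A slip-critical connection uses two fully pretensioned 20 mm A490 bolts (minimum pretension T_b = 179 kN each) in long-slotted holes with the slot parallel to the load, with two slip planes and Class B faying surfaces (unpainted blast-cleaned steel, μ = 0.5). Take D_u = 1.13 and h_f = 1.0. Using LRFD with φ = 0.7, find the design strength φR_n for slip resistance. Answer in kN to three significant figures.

283 kN

R_n = μ · D_u · h_f · T_b · n_s · n_b = 0.5 × 1.13 × 1.0 × 179 × 2 × 2 = 404.5 kN.
Design strength φR_n = 0.7 × 404.5 = 283 kN.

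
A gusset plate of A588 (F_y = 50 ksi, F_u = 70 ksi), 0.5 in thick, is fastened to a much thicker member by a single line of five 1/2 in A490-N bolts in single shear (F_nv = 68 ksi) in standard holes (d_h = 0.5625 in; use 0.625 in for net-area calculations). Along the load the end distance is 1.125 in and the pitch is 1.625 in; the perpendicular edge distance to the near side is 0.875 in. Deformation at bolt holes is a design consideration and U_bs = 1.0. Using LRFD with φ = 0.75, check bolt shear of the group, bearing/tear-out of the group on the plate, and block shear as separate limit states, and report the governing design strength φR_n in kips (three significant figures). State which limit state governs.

Bolt shear: A_b = π·0.5²/4 = 0.1963 in²; R_n = 68 × 0.1963 × 5 × 1 = 66.76 kips → 0.75 × 66.76 = 50.1 kips.
Bearing: edge l_c = 0.8438, r_n = 35.44 kips; interior l_c = 1.062, r_n = 42 kips; R_n = 35.44 + 4·42 = 203.4 kips → 153 kips.
Block shear: A_gv = 3.812, A_nv = 2.406, A_nt = 0.2812 in²; R_n = min(0.6F_uA_nv, 0.6F_yA_gv) + U_bs·F_u·A_nt = 120.8 kips → 90.6 kips.
Bolt shear governs: 50.1 kips.

50.1 kips (bolt shear governs)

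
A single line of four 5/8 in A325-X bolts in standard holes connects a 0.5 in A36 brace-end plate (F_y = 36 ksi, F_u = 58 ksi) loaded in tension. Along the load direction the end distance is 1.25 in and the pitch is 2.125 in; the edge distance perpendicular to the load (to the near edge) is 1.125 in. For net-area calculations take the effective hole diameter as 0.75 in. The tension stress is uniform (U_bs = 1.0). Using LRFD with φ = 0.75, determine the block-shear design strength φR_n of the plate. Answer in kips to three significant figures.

78.1 kips

Shear plane L_v = 1.25 + 3·2.125 = 7.625 in; A_gv = 7.625 × 0.5 = 3.812 in².
A_nv = (7.625 − 3.5·0.75) × 0.5 = 2.5 in².
A_nt = (1.125 − 0.5·0.75) × 0.5 = 0.375 in².
0.6 F_u A_nv = 87 kips; 0.6 F_y A_gv = 82.35 kips → shear yielding governs the shear term.
R_n = 82.35 + 1.0 × 58 × 0.375 = 104.1 kips.
Design strength φR_n = 0.75 × 104.1 = 78.1 kips.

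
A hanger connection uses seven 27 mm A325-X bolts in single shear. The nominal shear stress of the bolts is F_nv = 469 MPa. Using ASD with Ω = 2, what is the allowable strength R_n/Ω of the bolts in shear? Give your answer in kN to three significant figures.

940 kN

A_b = π × 27² / 4 = 572.6 mm².
R_n = F_nv · A_b · n · n_s = 469 × 572.6 × 7 × 1 / 1000 = 1880 kN.
Allowable strength R_n/Ω = 1880 / 2 = 940 kN.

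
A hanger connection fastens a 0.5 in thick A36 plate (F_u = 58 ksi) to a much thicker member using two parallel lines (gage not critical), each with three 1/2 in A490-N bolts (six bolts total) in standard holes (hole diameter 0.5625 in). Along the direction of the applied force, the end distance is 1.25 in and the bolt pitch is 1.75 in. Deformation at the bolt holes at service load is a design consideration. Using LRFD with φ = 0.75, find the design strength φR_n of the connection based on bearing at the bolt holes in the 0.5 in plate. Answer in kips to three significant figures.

155 kips

Per bolt r_n = 1.2 l_c t F_u ≤ 2.4 d t F_u; upper limit = 2.4 × 0.5 × 0.5 × 58 = 34.8 kips.
Edge bolt: l_c = 1.25 − 0.5625/2 = 0.9688 in → 1.2 × 0.9688 × 0.5 × 58 = 33.71 → r_n = 33.71 kips.
Interior bolts: l_c = 1.75 − 0.5625 = 1.188 in → 1.2 × 1.188 × 0.5 × 58 = 41.33 → r_n = 34.8 kips.
R_n = 2 × 33.71 + 4 × 34.8 = 206.6 kips.
Design strength φR_n = 0.75 × 206.6 = 155 kips.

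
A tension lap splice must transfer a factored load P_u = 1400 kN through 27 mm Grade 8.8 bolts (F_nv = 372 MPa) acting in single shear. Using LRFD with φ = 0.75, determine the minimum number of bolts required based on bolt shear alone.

9 bolts

A_b = π·27²/4 = 572.6 mm².
Per-bolt design strength φR_n = 0.75 × 372 × 572.6 × 1 / 1000 = 159.7 kN.
n ≥ 1400 / 159.7 = 8.764 → use 9 bolts.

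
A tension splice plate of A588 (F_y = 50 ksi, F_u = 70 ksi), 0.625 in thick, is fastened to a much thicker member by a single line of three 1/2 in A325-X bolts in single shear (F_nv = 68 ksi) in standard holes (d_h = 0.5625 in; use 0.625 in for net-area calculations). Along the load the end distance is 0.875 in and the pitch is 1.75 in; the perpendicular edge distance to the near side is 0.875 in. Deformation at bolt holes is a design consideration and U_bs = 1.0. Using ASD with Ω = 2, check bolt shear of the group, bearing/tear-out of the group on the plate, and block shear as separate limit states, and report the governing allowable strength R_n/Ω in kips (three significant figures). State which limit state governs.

Bolt shear: A_b = π·0.5²/4 = 0.1963 in²; R_n = 68 × 0.1963 × 3 × 1 = 40.06 kips → 40.06 / 2 = 20 kips.
Bearing: edge l_c = 0.5938, r_n = 31.17 kips; interior l_c = 1.188, r_n = 52.5 kips; R_n = 31.17 + 2·52.5 = 136.2 kips → 68.1 kips.
Block shear: A_gv = 2.734, A_nv = 1.758, A_nt = 0.3516 in²; R_n = min(0.6F_uA_nv, 0.6F_yA_gv) + U_bs·F_u·A_nt = 98.44 kips → 49.2 kips.
Bolt shear governs: 20 kips.

20 kips (bolt shear governs)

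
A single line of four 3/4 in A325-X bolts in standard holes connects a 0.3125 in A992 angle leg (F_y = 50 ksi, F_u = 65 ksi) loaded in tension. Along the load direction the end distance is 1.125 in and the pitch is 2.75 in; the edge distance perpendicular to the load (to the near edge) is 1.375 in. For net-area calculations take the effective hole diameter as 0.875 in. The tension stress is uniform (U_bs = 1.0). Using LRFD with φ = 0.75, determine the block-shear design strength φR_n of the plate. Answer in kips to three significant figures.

72 kips

Shear plane L_v = 1.125 + 3·2.75 = 9.375 in; A_gv = 9.375 × 0.3125 = 2.93 in².
A_nv = (9.375 − 3.5·0.875) × 0.3125 = 1.973 in².
A_nt = (1.375 − 0.5·0.875) × 0.3125 = 0.293 in².
0.6 F_u A_nv = 76.93 kips; 0.6 F_y A_gv = 87.89 kips → shear rupture governs the shear term.
R_n = 76.93 + 1.0 × 65 × 0.293 = 95.98 kips.
Design strength φR_n = 0.75 × 95.98 = 72 kips.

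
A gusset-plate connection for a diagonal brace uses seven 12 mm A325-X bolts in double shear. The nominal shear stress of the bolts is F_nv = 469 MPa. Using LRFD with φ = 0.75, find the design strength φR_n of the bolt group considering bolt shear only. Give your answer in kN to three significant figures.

557 kN

A_b = π × 12² / 4 = 113.1 mm².
R_n = F_nv · A_b · n · n_s = 469 × 113.1 × 7 × 2 / 1000 = 742.6 kN.
Design strength φR_n = 0.75 × 742.6 = 557 kN.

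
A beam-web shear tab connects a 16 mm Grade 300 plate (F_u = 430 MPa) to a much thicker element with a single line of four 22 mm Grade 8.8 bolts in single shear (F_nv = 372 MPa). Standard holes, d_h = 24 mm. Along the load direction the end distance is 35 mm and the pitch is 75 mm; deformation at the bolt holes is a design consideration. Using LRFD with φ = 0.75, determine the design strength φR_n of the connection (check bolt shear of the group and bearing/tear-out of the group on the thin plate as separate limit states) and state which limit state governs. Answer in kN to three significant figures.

424 kN (bolt shear governs)

Bolt shear: A_b = π·22²/4 = 380.1 mm²; R_n = 372 × 380.1 × 4 × 1 / 1000 = 565.6 kN → 0.75 × 565.6 = 424 kN.
Bearing (1.2 l_c t F_u ≤ 2.4 d t F_u): upper limit = 2.4·22·16·430 / 1000 = 363.3 kN.
  Edge l_c = 35 − 24/2 = 23 → r_n = 189.9 kN; interior l_c = 75 − 24 = 51 → r_n = 363.3 kN.
  R_n,bearing = 1·189.9 + 3·363.3 = 1280 kN → 0.75 × 1280 = 960 kN.
Bolt shear governs: 424 kN.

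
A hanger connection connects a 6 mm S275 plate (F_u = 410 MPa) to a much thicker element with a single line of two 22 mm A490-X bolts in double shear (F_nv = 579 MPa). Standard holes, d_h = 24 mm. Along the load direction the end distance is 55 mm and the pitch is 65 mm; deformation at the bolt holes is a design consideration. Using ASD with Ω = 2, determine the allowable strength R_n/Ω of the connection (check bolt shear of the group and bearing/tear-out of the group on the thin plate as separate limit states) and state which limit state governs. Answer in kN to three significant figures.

Bolt shear: A_b = π·22²/4 = 380.1 mm²; R_n = 579 × 380.1 × 2 × 2 / 1000 = 880.4 kN → 880.4 / 2 = 440 kN.
Bearing (1.2 l_c t F_u ≤ 2.4 d t F_u): upper limit = 2.4·22·6·410 / 1000 = 129.9 kN.
  Edge l_c = 55 − 24/2 = 43 → r_n = 126.9 kN; interior l_c = 65 − 24 = 41 → r_n = 121 kN.
  R_n,bearing = 1·126.9 + 1·121 = 248 kN → 248 / 2 = 124 kN.
Bearing governs: 124 kN.

124 kN (bearing governs)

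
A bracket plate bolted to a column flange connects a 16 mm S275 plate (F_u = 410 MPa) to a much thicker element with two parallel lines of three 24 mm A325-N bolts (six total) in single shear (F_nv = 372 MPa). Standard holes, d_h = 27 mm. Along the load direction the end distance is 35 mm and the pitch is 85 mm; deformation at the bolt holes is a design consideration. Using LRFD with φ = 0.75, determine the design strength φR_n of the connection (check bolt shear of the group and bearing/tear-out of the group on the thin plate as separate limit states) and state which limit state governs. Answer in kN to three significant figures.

757 kN (bolt shear governs)

Bolt shear: A_b = π·24²/4 = 452.4 mm²; R_n = 372 × 452.4 × 6 × 1 / 1000 = 1010 kN → 0.75 × 1010 = 757 kN.
Bearing (1.2 l_c t F_u ≤ 2.4 d t F_u): upper limit = 2.4·24·16·410 / 1000 = 377.9 kN.
  Edge l_c = 35 − 27/2 = 21.5 → r_n = 169.2 kN; interior l_c = 85 − 27 = 58 → r_n = 377.9 kN.
  R_n,bearing = 2·169.2 + 4·377.9 = 1850 kN → 0.75 × 1850 = 1390 kN.
Bolt shear governs: 757 kN.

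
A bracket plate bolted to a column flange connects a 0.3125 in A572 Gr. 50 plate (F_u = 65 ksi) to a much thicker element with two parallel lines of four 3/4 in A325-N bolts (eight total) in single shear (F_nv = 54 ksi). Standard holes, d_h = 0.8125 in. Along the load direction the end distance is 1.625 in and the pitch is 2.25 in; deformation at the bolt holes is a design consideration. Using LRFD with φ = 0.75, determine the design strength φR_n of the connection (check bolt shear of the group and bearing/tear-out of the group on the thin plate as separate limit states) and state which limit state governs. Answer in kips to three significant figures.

143 kips (bolt shear governs)

Bolt shear: A_b = π·0.75²/4 = 0.4418 in²; R_n = 54 × 0.4418 × 8 × 1 = 190.9 kips → 0.75 × 190.9 = 143 kips.
Bearing (1.2 l_c t F_u ≤ 2.4 d t F_u): upper limit = 2.4·0.75·0.3125·65 = 36.56 kips.
  Edge l_c = 1.625 − 0.8125/2 = 1.219 → r_n = 29.71 kips; interior l_c = 2.25 − 0.8125 = 1.438 → r_n = 35.04 kips.
  R_n,bearing = 2·29.71 + 6·35.04 = 269.6 kips → 0.75 × 269.6 = 202 kips.
Bolt shear governs: 143 kips.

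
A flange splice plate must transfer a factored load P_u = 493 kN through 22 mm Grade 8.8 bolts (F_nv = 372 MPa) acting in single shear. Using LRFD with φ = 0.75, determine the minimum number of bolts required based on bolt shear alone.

A_b = π·22²/4 = 380.1 mm².
Per-bolt design strength φR_n = 0.75 × 372 × 380.1 × 1 / 1000 = 106.1 kN.
n ≥ 493 / 106.1 = 4.648 → use 5 bolts.

5 bolts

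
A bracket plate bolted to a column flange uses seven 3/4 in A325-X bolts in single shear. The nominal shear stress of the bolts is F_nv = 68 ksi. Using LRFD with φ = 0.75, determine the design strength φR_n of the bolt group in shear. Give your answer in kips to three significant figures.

A_b = π × 0.75² / 4 = 0.4418 in².
R_n = F_nv · A_b · n · n_s = 68 × 0.4418 × 7 × 1 = 210.3 kips.
Design strength φR_n = 0.75 × 210.3 = 158 kips.

158 kips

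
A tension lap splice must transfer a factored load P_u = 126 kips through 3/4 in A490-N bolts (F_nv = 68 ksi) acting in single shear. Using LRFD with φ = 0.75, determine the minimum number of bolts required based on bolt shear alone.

A_b = π·0.75²/4 = 0.4418 in².
Per-bolt design strength φR_n = 0.75 × 68 × 0.4418 × 1 = 22.53 kips.
n ≥ 126 / 22.53 = 5.592 → use 6 bolts.

6 bolts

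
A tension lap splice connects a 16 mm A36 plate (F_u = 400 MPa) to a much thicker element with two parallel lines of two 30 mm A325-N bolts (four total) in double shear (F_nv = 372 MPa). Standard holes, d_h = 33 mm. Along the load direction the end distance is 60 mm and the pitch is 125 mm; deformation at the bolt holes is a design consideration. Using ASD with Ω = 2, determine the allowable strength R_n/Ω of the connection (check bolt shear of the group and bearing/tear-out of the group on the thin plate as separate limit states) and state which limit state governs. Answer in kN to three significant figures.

Bolt shear: A_b = π·30²/4 = 706.9 mm²; R_n = 372 × 706.9 × 4 × 2 / 1000 = 2104 kN → 2104 / 2 = 1050 kN.
Bearing (1.2 l_c t F_u ≤ 2.4 d t F_u): upper limit = 2.4·30·16·400 / 1000 = 460.8 kN.
  Edge l_c = 60 − 33/2 = 43.5 → r_n = 334.1 kN; interior l_c = 125 − 33 = 92 → r_n = 460.8 kN.
  R_n,bearing = 2·334.1 + 2·460.8 = 1590 kN → 1590 / 2 = 795 kN.
Bearing governs: 795 kN.

795 kN (bearing governs)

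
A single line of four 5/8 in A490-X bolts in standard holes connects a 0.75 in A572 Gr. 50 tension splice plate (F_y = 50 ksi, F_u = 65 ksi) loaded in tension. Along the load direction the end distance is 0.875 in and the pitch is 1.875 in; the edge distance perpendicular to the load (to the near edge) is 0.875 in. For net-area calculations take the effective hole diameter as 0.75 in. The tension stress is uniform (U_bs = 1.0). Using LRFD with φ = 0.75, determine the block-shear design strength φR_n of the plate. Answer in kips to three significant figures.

103 kips

Shear plane L_v = 0.875 + 3·1.875 = 6.5 in; A_gv = 6.5 × 0.75 = 4.875 in².
A_nv = (6.5 − 3.5·0.75) × 0.75 = 2.906 in².
A_nt = (0.875 − 0.5·0.75) × 0.75 = 0.375 in².
0.6 F_u A_nv = 113.3 kips; 0.6 F_y A_gv = 146.2 kips → shear rupture governs the shear term.
R_n = 113.3 + 1.0 × 65 × 0.375 = 137.7 kips.
Design strength φR_n = 0.75 × 137.7 = 103 kips.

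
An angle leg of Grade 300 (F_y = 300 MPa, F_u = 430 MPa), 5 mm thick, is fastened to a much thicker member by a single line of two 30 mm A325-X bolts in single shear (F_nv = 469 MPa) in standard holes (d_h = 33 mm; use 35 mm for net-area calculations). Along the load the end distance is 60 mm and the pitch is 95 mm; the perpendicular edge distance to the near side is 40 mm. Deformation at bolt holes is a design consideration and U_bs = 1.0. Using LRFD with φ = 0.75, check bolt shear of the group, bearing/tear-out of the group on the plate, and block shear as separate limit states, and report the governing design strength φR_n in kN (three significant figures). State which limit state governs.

Bolt shear: A_b = π·30²/4 = 706.9 mm²; R_n = 469 × 706.9 × 2 × 1 / 1000 = 663 kN → 0.75 × 663 = 497 kN.
Bearing: edge l_c = 43.5, r_n = 112.2 kN; interior l_c = 62, r_n = 154.8 kN; R_n = 112.2 + 1·154.8 = 267 kN → 200 kN.
Block shear: A_gv = 775, A_nv = 512.5, A_nt = 112.5 mm²; R_n = min(0.6F_uA_nv, 0.6F_yA_gv) + U_bs·F_u·A_nt = 180.6 kN → 135 kN.
Block shear governs: 135 kN.

135 kN (block shear governs)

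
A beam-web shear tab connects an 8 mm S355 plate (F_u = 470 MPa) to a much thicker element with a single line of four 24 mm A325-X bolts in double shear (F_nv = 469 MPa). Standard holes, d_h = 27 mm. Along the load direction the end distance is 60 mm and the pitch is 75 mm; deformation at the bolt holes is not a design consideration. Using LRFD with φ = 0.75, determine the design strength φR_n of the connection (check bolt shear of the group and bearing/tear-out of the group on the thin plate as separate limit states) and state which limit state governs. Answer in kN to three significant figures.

Bolt shear: A_b = π·24²/4 = 452.4 mm²; R_n = 469 × 452.4 × 4 × 2 / 1000 = 1697 kN → 0.75 × 1697 = 1270 kN.
Bearing (1.5 l_c t F_u ≤ 3.0 d t F_u): upper limit = 3.0·24·8·470 / 1000 = 270.7 kN.
  Edge l_c = 60 − 27/2 = 46.5 → r_n = 262.3 kN; interior l_c = 75 − 27 = 48 → r_n = 270.7 kN.
  R_n,bearing = 1·262.3 + 3·270.7 = 1074 kN → 0.75 × 1074 = 806 kN.
Bearing governs: 806 kN.

806 kN (bearing governs)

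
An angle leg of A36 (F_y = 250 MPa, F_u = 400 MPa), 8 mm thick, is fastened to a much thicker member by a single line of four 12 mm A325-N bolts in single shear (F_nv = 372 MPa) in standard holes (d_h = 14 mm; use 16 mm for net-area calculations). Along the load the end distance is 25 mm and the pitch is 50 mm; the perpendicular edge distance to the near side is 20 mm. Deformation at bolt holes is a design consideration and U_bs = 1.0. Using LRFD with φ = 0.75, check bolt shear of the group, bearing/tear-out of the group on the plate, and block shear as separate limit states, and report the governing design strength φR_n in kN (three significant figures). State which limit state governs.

Bolt shear: A_b = π·12²/4 = 113.1 mm²; R_n = 372 × 113.1 × 4 × 1 / 1000 = 168.3 kN → 0.75 × 168.3 = 126 kN.
Bearing: edge l_c = 18, r_n = 69.12 kN; interior l_c = 36, r_n = 92.16 kN; R_n = 69.12 + 3·92.16 = 345.6 kN → 259 kN.
Block shear: A_gv = 1400, A_nv = 952, A_nt = 96 mm²; R_n = min(0.6F_uA_nv, 0.6F_yA_gv) + U_bs·F_u·A_nt = 248.4 kN → 186 kN.
Bolt shear governs: 126 kN.

126 kN (bolt shear governs)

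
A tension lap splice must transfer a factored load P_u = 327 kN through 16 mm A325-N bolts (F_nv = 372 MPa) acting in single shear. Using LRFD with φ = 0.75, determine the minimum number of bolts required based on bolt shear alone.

6 bolts

A_b = π·16²/4 = 201.1 mm².
Per-bolt design strength φR_n = 0.75 × 372 × 201.1 × 1 / 1000 = 56.1 kN.
n ≥ 327 / 56.1 = 5.829 → use 6 bolts.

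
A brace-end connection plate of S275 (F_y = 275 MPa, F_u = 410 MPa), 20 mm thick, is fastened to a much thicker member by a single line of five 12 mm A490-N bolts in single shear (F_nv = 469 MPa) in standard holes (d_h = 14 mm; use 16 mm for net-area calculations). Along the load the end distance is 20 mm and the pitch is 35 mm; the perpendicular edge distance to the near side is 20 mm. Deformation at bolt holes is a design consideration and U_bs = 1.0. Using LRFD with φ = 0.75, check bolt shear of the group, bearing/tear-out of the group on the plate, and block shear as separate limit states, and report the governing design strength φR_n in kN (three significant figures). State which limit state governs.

199 kN (bolt shear governs)

Bolt shear: A_b = π·12²/4 = 113.1 mm²; R_n = 469 × 113.1 × 5 × 1 / 1000 = 265.2 kN → 0.75 × 265.2 = 199 kN.
Bearing: edge l_c = 13, r_n = 127.9 kN; interior l_c = 21, r_n = 206.6 kN; R_n = 127.9 + 4·206.6 = 954.5 kN → 716 kN.
Block shear: A_gv = 3200, A_nv = 1760, A_nt = 240 mm²; R_n = min(0.6F_uA_nv, 0.6F_yA_gv) + U_bs·F_u·A_nt = 531.4 kN → 399 kN.
Bolt shear governs: 199 kN.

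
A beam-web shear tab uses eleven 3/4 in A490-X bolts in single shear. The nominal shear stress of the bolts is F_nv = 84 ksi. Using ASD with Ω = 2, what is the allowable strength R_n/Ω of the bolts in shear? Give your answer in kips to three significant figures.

A_b = π × 0.75² / 4 = 0.4418 in².
R_n = F_nv · A_b · n · n_s = 84 × 0.4418 × 11 × 1 = 408.2 kips.
Allowable strength R_n/Ω = 408.2 / 2 = 204 kips.

204 kips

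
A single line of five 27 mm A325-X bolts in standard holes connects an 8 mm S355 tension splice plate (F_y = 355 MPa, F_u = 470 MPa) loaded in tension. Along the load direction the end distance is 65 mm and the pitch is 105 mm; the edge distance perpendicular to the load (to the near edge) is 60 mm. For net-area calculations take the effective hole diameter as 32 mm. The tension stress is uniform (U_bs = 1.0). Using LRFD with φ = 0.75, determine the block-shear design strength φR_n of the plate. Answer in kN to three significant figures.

Shear plane L_v = 65 + 4·105 = 485 mm; A_gv = 485 × 8 = 3880 mm².
A_nv = (485 − 4.5·32) × 8 = 2728 mm².
A_nt = (60 − 0.5·32) × 8 = 352 mm².
0.6 F_u A_nv = 769.3 kN; 0.6 F_y A_gv = 826.4 kN → shear rupture governs the shear term.
R_n = 769.3 + 1.0 × 470 × 352 / 1000 = 934.7 kN.
Design strength φR_n = 0.75 × 934.7 = 701 kN.

701 kN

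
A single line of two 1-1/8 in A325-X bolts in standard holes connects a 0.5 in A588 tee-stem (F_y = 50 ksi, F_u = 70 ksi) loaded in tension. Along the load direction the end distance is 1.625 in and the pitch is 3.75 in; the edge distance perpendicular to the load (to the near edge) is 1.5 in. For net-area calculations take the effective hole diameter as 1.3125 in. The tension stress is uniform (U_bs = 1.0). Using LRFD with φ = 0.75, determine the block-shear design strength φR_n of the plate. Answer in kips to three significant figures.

75.8 kips

Shear plane L_v = 1.625 + 1·3.75 = 5.375 in; A_gv = 5.375 × 0.5 = 2.688 in².
A_nv = (5.375 − 1.5·1.3125) × 0.5 = 1.703 in².
A_nt = (1.5 − 0.5·1.3125) × 0.5 = 0.4219 in².
0.6 F_u A_nv = 71.53 kips; 0.6 F_y A_gv = 80.62 kips → shear rupture governs the shear term.
R_n = 71.53 + 1.0 × 70 × 0.4219 = 101.1 kips.
Design strength φR_n = 0.75 × 101.1 = 75.8 kips.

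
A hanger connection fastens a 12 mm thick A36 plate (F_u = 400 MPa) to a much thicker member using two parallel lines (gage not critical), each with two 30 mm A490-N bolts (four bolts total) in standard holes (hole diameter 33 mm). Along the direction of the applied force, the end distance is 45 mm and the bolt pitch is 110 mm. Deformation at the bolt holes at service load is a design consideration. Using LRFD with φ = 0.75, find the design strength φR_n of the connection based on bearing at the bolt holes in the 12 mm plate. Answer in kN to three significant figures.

765 kN

Per bolt r_n = 1.2 l_c t F_u ≤ 2.4 d t F_u; upper limit = 2.4 × 30 × 12 × 400 / 1000 = 345.6 kN.
Edge bolt: l_c = 45 − 33/2 = 28.5 mm → 1.2 × 28.5 × 12 × 400 / 1000 = 164.2 → r_n = 164.2 kN.
Interior bolts: l_c = 110 − 33 = 77 mm → 1.2 × 77 × 12 × 400 / 1000 = 443.5 → r_n = 345.6 kN.
R_n = 2 × 164.2 + 2 × 345.6 = 1020 kN.
Design strength φR_n = 0.75 × 1020 = 765 kN.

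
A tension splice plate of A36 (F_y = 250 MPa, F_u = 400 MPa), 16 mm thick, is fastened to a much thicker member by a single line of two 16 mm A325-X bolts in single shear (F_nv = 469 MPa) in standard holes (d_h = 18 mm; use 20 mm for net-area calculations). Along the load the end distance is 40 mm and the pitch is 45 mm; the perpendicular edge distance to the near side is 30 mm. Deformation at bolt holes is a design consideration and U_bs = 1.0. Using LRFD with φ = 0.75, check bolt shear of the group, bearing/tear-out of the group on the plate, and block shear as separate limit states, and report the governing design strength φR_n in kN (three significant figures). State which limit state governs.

Bolt shear: A_b = π·16²/4 = 201.1 mm²; R_n = 469 × 201.1 × 2 × 1 / 1000 = 188.6 kN → 0.75 × 188.6 = 141 kN.
Bearing: edge l_c = 31, r_n = 238.1 kN; interior l_c = 27, r_n = 207.4 kN; R_n = 238.1 + 1·207.4 = 445.4 kN → 334 kN.
Block shear: A_gv = 1360, A_nv = 880, A_nt = 320 mm²; R_n = min(0.6F_uA_nv, 0.6F_yA_gv) + U_bs·F_u·A_nt = 332 kN → 249 kN.
Bolt shear governs: 141 kN.

141 kN (bolt shear governs)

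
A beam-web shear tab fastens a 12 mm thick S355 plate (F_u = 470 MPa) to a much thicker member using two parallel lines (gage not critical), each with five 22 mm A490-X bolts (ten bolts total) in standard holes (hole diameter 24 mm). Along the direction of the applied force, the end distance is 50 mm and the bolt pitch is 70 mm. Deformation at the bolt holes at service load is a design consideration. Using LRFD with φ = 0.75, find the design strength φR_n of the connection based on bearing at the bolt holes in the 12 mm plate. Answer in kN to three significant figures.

Per bolt r_n = 1.2 l_c t F_u ≤ 2.4 d t F_u; upper limit = 2.4 × 22 × 12 × 470 / 1000 = 297.8 kN.
Edge bolt: l_c = 50 − 24/2 = 38 mm → 1.2 × 38 × 12 × 470 / 1000 = 257.2 → r_n = 257.2 kN.
Interior bolts: l_c = 70 − 24 = 46 mm → 1.2 × 46 × 12 × 470 / 1000 = 311.3 → r_n = 297.8 kN.
R_n = 2 × 257.2 + 8 × 297.8 = 2897 kN.
Design strength φR_n = 0.75 × 2897 = 2170 kN.

2170 kN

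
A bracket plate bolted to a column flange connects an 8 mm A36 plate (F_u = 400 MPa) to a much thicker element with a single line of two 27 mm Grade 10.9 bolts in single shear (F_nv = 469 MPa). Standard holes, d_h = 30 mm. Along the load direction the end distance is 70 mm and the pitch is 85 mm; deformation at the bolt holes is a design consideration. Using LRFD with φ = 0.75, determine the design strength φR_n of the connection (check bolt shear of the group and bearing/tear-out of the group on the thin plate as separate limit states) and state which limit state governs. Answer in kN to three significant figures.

Bolt shear: A_b = π·27²/4 = 572.6 mm²; R_n = 469 × 572.6 × 2 × 1 / 1000 = 537.1 kN → 0.75 × 537.1 = 403 kN.
Bearing (1.2 l_c t F_u ≤ 2.4 d t F_u): upper limit = 2.4·27·8·400 / 1000 = 207.4 kN.
  Edge l_c = 70 − 30/2 = 55 → r_n = 207.4 kN; interior l_c = 85 − 30 = 55 → r_n = 207.4 kN.
  R_n,bearing = 1·207.4 + 1·207.4 = 414.7 kN → 0.75 × 414.7 = 311 kN.
Bearing governs: 311 kN.

311 kN (bearing governs)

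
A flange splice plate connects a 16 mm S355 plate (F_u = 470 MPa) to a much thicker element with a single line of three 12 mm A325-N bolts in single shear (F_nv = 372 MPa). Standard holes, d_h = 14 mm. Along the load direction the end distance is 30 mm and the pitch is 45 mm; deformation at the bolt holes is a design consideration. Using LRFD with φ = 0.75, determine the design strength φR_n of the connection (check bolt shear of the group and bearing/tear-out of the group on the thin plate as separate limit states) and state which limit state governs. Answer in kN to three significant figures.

94.7 kN (bolt shear governs)

Bolt shear: A_b = π·12²/4 = 113.1 mm²; R_n = 372 × 113.1 × 3 × 1 / 1000 = 126.2 kN → 0.75 × 126.2 = 94.7 kN.
Bearing (1.2 l_c t F_u ≤ 2.4 d t F_u): upper limit = 2.4·12·16·470 / 1000 = 216.6 kN.
  Edge l_c = 30 − 14/2 = 23 → r_n = 207.6 kN; interior l_c = 45 − 14 = 31 → r_n = 216.6 kN.
  R_n,bearing = 1·207.6 + 2·216.6 = 640.7 kN → 0.75 × 640.7 = 481 kN.
Bolt shear governs: 94.7 kN.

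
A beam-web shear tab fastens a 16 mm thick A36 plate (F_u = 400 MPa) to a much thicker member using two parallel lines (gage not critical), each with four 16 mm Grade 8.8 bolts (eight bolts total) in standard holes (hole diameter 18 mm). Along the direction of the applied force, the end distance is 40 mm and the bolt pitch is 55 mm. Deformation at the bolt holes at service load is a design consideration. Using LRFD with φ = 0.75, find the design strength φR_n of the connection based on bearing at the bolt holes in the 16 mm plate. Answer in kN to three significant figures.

Per bolt r_n = 1.2 l_c t F_u ≤ 2.4 d t F_u; upper limit = 2.4 × 16 × 16 × 400 / 1000 = 245.8 kN.
Edge bolt: l_c = 40 − 18/2 = 31 mm → 1.2 × 31 × 16 × 400 / 1000 = 238.1 → r_n = 238.1 kN.
Interior bolts: l_c = 55 − 18 = 37 mm → 1.2 × 37 × 16 × 400 / 1000 = 284.2 → r_n = 245.8 kN.
R_n = 2 × 238.1 + 6 × 245.8 = 1951 kN.
Design strength φR_n = 0.75 × 1951 = 1460 kN.

1460 kN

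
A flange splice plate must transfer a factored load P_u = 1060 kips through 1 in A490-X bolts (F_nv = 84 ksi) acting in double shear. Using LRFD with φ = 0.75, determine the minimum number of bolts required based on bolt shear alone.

11 bolts

A_b = π·1²/4 = 0.7854 in².
Per-bolt design strength φR_n = 0.75 × 84 × 0.7854 × 2 = 98.96 kips.
n ≥ 1060 / 98.96 = 10.71 → use 11 bolts.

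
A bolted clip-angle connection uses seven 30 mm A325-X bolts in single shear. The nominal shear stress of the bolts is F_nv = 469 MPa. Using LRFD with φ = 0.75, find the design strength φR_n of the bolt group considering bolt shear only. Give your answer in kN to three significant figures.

A_b = π × 30² / 4 = 706.9 mm².
R_n = F_nv · A_b · n · n_s = 469 × 706.9 × 7 × 1 / 1000 = 2321 kN.
Design strength φR_n = 0.75 × 2321 = 1740 kN.

1740 kN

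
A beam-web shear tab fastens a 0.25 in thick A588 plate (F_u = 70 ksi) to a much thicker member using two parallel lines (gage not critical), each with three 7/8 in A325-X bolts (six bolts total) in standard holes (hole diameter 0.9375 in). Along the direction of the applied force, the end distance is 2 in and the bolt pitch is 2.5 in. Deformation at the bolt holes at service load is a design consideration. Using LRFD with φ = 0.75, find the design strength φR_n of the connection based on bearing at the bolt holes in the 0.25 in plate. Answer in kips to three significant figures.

Per bolt r_n = 1.2 l_c t F_u ≤ 2.4 d t F_u; upper limit = 2.4 × 0.875 × 0.25 × 70 = 36.75 kips.
Edge bolt: l_c = 2 − 0.9375/2 = 1.531 in → 1.2 × 1.531 × 0.25 × 70 = 32.16 → r_n = 32.16 kips.
Interior bolts: l_c = 2.5 − 0.9375 = 1.562 in → 1.2 × 1.562 × 0.25 × 70 = 32.81 → r_n = 32.81 kips.
R_n = 2 × 32.16 + 4 × 32.81 = 195.6 kips.
Design strength φR_n = 0.75 × 195.6 = 147 kips.

147 kips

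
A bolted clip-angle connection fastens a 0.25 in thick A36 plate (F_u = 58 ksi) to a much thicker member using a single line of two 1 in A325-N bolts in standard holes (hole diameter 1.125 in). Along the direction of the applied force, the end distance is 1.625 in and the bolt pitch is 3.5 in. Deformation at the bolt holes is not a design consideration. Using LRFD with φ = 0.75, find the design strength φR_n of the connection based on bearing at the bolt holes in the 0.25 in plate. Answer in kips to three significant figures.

50 kips

Per bolt r_n = 1.5 l_c t F_u ≤ 3.0 d t F_u; upper limit = 3.0 × 1 × 0.25 × 58 = 43.5 kips.
Edge bolt: l_c = 1.625 − 1.125/2 = 1.062 in → 1.5 × 1.062 × 0.25 × 58 = 23.11 → r_n = 23.11 kips.
Interior bolts: l_c = 3.5 − 1.125 = 2.375 in → 1.5 × 2.375 × 0.25 × 58 = 51.66 → r_n = 43.5 kips.
R_n = 1 × 23.11 + 1 × 43.5 = 66.61 kips.
Design strength φR_n = 0.75 × 66.61 = 50 kips.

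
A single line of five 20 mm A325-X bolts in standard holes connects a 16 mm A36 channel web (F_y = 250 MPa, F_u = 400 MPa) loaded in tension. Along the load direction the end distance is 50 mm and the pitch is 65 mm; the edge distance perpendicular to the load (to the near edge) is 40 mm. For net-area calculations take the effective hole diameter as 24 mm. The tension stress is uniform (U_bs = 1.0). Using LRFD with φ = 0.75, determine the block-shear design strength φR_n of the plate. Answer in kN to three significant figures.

Shear plane L_v = 50 + 4·65 = 310 mm; A_gv = 310 × 16 = 4960 mm².
A_nv = (310 − 4.5·24) × 16 = 3232 mm².
A_nt = (40 − 0.5·24) × 16 = 448 mm².
0.6 F_u A_nv = 775.7 kN; 0.6 F_y A_gv = 744 kN → shear yielding governs the shear term.
R_n = 744 + 1.0 × 400 × 448 / 1000 = 923.2 kN.
Design strength φR_n = 0.75 × 923.2 = 692 kN.

692 kN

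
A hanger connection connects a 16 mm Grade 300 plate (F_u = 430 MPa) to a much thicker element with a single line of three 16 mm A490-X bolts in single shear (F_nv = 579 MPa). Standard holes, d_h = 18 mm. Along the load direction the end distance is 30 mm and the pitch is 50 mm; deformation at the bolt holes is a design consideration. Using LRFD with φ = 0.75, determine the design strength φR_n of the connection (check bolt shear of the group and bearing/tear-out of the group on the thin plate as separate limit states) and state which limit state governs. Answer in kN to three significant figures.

262 kN (bolt shear governs)

Bolt shear: A_b = π·16²/4 = 201.1 mm²; R_n = 579 × 201.1 × 3 × 1 / 1000 = 349.2 kN → 0.75 × 349.2 = 262 kN.
Bearing (1.2 l_c t F_u ≤ 2.4 d t F_u): upper limit = 2.4·16·16·430 / 1000 = 264.2 kN.
  Edge l_c = 30 − 18/2 = 21 → r_n = 173.4 kN; interior l_c = 50 − 18 = 32 → r_n = 264.2 kN.
  R_n,bearing = 1·173.4 + 2·264.2 = 701.8 kN → 0.75 × 701.8 = 526 kN.
Bolt shear governs: 262 kN.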